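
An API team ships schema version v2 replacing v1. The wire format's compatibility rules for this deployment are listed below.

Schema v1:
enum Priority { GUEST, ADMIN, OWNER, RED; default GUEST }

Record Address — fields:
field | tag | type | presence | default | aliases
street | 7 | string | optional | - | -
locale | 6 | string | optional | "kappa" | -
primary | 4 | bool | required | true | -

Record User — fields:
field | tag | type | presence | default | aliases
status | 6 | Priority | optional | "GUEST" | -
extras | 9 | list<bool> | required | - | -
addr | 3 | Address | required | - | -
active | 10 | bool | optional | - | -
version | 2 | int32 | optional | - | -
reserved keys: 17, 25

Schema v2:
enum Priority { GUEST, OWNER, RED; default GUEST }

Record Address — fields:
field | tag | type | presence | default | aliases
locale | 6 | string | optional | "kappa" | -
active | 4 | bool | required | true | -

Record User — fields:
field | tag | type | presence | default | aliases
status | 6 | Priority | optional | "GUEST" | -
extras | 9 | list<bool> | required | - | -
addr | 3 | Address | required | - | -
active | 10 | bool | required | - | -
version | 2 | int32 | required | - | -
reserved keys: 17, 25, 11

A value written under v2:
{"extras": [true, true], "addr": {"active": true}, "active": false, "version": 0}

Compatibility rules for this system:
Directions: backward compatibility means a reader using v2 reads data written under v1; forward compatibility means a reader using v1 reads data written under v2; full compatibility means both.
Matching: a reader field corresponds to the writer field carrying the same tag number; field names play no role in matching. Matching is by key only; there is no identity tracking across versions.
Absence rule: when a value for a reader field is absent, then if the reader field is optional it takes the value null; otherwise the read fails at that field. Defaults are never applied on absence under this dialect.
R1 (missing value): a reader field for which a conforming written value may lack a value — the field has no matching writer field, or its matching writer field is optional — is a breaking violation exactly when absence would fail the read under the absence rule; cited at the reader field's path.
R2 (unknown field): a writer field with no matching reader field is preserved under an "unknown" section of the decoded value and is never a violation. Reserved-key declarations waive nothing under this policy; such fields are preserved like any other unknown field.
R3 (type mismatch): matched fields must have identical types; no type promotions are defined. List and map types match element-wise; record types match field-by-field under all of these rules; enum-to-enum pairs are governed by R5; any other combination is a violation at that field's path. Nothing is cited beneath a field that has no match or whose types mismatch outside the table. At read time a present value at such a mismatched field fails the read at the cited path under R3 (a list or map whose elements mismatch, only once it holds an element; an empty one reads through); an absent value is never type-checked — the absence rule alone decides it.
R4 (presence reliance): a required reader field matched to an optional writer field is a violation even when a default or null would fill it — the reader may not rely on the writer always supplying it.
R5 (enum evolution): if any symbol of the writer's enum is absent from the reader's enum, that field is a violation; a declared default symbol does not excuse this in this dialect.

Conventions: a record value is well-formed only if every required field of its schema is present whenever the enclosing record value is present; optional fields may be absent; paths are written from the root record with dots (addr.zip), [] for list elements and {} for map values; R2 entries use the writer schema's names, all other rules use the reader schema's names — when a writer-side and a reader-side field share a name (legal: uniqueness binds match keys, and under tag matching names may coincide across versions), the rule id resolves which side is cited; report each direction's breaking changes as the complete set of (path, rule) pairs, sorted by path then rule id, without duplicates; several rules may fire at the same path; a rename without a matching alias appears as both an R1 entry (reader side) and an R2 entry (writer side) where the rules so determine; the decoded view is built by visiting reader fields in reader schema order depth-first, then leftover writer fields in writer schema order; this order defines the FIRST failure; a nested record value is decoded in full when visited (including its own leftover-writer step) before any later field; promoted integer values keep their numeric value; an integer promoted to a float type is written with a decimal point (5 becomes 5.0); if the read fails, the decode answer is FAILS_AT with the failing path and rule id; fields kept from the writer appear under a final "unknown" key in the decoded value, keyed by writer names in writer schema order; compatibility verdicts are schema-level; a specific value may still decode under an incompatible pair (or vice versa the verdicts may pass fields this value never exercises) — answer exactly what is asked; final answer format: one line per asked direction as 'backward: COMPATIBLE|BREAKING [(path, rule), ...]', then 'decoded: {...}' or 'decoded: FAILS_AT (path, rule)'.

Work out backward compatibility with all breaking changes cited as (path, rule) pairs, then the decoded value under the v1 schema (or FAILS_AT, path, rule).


backward: BREAKING [(active, R1), (active, R4), (status, R5), (version, R1), (version, R4)]; decoded: {"status": null, "extras": [true, true], "addr": {"street": null, "locale": null, "primary": true}, "active": false, "version": 0}

in User below, arrows point writer -> reader
backward analysis of User with v2 as reader and v1 as writer:
  status: paired with writer status (Priority -> Priority; writer optional)
  extras: paired with writer extras (list<bool> -> list<bool>; writer required)
  addr: paired with writer addr (Address -> Address; writer required)
  active: paired with writer active (bool -> bool; writer optional)
  version: paired with writer version (int32 -> int32; writer optional)
  addr.locale: paired with writer addr.locale (string -> string; writer optional)
  addr.active: paired with writer addr.primary (bool -> bool; writer required)
  writer field addr.street has no reader counterpart
  rule R1 violated at active
  rule R4 violated at active
  rule R5 violated at status
  rule R1 violated at version
  rule R4 violated at version
  => 5 violation(s): backward is BREAKING for User
decode walk for User under reader schema v1:
  status := null (absent, optional -> null)
  extras := [true, true]
  addr.street := null (absent, optional -> null)
  addr.locale := null (absent, optional -> null)
  addr.primary := true (from writer active)
  active := false
  version := 0
  => decoded: {"status": null, "extras": [true, true], "addr": {"street": null, "locale": null, "primary": true}, "active": false, "version": 0}
ruling out the remaining User differences:
  removed field street from record Address -> fires no rule on User, leaving the asked answer as it is
  renamed field primary to active in record Address -> fires no rule on User, leaving the asked answer as it is


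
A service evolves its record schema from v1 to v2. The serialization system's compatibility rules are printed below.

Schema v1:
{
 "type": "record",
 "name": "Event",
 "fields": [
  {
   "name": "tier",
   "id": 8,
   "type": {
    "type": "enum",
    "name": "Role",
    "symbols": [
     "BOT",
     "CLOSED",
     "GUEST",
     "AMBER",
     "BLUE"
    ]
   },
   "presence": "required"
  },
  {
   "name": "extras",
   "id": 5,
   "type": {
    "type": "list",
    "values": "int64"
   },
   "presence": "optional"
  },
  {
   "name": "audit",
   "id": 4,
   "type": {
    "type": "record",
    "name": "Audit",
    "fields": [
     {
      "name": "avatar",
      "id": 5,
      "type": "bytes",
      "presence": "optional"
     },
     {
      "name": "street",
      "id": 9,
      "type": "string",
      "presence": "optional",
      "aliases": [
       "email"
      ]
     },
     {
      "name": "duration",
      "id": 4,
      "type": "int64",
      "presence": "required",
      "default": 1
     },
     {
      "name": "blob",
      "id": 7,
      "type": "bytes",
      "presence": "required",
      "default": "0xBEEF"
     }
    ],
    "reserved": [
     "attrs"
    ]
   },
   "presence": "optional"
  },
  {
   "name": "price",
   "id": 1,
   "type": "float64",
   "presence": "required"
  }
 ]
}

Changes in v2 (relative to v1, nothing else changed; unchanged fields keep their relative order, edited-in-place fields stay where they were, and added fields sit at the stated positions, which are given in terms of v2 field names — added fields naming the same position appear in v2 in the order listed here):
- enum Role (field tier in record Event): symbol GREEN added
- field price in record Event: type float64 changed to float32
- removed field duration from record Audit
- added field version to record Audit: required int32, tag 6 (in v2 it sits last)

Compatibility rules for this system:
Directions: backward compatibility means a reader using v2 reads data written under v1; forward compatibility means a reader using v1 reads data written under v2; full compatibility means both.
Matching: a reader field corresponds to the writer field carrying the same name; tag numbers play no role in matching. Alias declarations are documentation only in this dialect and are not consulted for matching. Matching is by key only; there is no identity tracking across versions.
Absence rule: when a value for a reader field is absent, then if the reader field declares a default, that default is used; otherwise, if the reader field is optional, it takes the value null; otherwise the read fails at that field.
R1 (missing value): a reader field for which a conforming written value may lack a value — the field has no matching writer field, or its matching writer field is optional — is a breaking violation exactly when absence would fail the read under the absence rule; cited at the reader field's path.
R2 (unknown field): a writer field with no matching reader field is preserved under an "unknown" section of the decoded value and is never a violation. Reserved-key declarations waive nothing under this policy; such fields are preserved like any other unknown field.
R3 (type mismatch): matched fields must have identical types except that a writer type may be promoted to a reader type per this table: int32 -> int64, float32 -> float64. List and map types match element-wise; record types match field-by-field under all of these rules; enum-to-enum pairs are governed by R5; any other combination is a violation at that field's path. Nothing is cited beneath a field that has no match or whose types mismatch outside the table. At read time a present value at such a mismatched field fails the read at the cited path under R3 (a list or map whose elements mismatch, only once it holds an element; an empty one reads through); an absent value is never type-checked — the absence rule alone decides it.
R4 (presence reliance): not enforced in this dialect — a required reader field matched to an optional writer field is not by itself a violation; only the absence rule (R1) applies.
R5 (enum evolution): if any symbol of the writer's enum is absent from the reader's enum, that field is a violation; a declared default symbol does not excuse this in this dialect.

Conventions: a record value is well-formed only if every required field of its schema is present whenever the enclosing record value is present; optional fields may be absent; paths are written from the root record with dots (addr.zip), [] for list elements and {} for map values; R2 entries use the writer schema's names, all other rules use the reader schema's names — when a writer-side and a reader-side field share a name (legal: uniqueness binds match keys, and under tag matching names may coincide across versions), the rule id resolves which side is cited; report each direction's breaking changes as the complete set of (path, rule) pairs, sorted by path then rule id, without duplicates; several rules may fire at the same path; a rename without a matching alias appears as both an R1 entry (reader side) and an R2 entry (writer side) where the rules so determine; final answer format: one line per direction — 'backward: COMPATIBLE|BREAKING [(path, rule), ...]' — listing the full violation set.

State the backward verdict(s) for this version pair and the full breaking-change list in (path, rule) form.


backward: BREAKING [(audit.version, R1), (price, R3)]

the writer's type comes first in each Event pair
backward on Event — v2 reading data written by v1:
  Role -> Role, writer required: tier aligns to tier
  list<int64> -> list<int64>, writer optional: extras aligns to extras
  Audit -> Audit, writer optional: audit aligns to audit
  float64 -> float32, writer required: price aligns to price
  bytes -> bytes, writer optional: audit.avatar aligns to audit.avatar
  string -> string, writer optional: audit.street aligns to audit.street
  bytes -> bytes, writer required: audit.blob aligns to audit.blob
  audit.version has no writer counterpart
  leftover writer field: audit.duration
  violation R1 at audit.version
  violation R3 at price
  => 2 violation(s): backward is BREAKING for Event
ruling out the remaining Event differences:
  enum Role (field tier in record Event): symbol GREEN added -> matters only for Event's forward compatibility — outside the asked direction
  removed field duration from record Audit -> fires no rule on Event, leaving the asked answer as it is


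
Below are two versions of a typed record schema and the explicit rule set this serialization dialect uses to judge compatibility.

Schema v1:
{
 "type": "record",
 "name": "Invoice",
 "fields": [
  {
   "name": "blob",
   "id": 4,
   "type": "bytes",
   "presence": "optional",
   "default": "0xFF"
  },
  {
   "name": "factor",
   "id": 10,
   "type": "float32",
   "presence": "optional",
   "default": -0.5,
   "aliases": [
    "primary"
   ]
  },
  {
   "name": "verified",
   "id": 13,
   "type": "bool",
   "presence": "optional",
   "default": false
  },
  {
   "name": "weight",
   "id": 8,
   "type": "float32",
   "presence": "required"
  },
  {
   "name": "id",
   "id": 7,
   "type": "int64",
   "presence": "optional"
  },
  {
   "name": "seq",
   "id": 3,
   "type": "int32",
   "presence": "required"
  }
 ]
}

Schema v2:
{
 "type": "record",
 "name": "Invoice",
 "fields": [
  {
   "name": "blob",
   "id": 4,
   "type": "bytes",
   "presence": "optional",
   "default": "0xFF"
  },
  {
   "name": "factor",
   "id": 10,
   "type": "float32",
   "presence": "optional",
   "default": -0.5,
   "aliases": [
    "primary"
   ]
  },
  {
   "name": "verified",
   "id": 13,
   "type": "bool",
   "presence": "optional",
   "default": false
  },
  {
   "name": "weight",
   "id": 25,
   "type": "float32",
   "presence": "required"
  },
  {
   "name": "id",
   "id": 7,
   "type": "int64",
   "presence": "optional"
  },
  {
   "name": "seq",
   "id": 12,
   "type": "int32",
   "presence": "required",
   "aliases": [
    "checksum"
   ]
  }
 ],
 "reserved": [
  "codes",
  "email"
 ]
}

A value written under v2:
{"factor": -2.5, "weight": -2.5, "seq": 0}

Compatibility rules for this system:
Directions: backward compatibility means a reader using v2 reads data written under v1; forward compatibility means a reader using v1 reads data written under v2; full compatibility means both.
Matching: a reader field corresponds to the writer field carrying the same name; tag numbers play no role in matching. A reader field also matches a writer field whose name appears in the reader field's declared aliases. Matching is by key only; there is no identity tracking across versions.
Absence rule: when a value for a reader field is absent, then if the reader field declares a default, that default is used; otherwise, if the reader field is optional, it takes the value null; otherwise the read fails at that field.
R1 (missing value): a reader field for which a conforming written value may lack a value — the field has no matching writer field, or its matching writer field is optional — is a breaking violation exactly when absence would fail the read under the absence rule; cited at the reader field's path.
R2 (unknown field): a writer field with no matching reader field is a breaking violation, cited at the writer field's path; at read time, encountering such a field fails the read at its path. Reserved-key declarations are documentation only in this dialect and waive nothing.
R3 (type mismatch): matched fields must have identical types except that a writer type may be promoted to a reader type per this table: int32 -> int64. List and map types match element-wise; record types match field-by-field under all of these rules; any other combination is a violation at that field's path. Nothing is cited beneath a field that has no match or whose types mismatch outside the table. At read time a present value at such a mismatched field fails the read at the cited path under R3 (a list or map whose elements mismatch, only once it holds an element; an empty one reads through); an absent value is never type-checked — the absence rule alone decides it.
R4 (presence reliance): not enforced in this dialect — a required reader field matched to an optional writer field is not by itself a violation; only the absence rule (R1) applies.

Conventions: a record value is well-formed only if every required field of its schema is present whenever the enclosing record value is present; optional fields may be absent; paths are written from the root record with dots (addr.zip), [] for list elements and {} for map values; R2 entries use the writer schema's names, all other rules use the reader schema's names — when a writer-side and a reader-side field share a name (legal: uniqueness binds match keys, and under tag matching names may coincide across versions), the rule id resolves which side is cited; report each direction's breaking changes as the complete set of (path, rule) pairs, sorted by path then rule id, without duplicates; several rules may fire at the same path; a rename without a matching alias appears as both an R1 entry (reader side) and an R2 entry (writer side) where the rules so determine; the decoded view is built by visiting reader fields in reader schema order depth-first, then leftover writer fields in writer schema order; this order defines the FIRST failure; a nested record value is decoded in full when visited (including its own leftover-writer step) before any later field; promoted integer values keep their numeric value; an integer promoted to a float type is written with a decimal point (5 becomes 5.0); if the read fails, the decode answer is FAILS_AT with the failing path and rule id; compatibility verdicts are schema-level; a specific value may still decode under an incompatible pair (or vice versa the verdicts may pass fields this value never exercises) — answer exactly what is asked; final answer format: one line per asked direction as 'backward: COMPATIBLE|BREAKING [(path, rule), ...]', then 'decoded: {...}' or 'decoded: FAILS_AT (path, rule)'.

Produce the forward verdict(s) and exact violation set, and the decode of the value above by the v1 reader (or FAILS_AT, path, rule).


in Invoice below, arrows point writer -> reader
forward for Invoice (reader v1, writer v2):
  blob <- blob (bytes -> bytes, writer optional)
  factor <- factor (float32 -> float32, writer optional)
  verified <- verified (bool -> bool, writer optional)
  weight <- weight (float32 -> float32, writer required)
  id <- id (int64 -> int64, writer optional)
  seq <- seq (int32 -> int32, writer required)
  => forward: COMPATIBLE
decoding the Invoice value with the v1 reader:
  blob := 0xFF (missing; default applied)
  factor := -2.5
  verified := false (missing; default applied)
  weight := -2.5
  id := null (missing; optional => null)
  seq := 0
  => decoded: {"blob": 0xFF, "factor": -2.5, "verified": false, "weight": -2.5, "id": null, "seq": 0}
ruling out the remaining Invoice differences:
  field weight in record Invoice: tag 8 changed to 25 -> fires no rule on Invoice, leaving the asked answer as it is
  field seq in record Invoice: tag 3 changed to 12 -> fires no rule on Invoice, leaving the asked answer as it is

forward: COMPATIBLE []; decoded: {"blob": 0xFF, "factor": -2.5, "verified": false, "weight": -2.5, "id": null, "seq": 0}


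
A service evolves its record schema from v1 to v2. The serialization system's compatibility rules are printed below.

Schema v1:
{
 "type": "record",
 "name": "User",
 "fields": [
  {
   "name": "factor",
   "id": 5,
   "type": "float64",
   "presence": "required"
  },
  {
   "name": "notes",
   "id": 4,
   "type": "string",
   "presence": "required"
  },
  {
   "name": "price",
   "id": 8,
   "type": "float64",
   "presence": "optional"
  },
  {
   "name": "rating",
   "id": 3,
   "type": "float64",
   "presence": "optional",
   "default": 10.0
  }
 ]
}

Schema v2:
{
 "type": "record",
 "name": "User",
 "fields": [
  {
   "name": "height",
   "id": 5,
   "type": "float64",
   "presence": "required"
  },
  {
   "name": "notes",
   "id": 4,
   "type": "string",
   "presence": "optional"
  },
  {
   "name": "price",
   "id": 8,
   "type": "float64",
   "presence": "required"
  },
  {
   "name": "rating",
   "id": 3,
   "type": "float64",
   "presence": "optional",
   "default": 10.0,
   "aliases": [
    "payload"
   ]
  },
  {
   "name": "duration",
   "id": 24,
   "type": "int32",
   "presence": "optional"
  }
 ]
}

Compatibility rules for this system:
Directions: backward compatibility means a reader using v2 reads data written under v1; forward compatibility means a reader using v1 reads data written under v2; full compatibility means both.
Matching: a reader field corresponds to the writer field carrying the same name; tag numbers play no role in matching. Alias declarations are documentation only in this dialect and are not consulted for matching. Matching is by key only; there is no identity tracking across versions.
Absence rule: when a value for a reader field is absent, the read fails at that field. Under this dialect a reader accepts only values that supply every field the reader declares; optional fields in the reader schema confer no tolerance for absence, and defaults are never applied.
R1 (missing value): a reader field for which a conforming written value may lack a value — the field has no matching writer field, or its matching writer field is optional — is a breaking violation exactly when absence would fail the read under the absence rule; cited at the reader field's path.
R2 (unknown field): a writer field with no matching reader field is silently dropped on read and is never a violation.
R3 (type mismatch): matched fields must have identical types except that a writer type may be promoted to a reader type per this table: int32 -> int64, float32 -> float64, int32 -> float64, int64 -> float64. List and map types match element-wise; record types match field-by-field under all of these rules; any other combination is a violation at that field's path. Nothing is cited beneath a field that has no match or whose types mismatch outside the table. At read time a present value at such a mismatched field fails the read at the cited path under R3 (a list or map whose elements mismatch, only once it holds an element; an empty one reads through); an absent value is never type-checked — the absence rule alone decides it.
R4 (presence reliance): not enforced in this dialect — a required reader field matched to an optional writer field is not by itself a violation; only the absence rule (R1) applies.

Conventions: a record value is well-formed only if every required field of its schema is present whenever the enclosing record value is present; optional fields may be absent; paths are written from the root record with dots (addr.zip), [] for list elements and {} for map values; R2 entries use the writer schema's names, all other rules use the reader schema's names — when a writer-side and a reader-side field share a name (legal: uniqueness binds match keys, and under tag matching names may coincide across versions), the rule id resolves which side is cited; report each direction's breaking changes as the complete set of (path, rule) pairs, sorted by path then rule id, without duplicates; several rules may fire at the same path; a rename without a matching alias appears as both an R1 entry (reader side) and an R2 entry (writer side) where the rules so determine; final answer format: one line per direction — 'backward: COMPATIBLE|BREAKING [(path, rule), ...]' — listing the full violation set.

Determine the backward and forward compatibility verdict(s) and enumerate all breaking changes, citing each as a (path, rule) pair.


backward: BREAKING [(duration, R1), (height, R1), (price, R1), (rating, R1)]; forward: BREAKING [(factor, R1), (notes, R1), (rating, R1)]

in User below, arrows point writer -> reader
backward analysis of User with v2 as reader and v1 as writer:
  no writer field matches reader height
  writer required, string -> string: reader notes maps from writer notes
  writer optional, float64 -> float64: reader price maps from writer price
  writer optional, float64 -> float64: reader rating maps from writer rating
  no writer field matches reader duration
  writer factor: unknown to reader
  violation R1 at duration
  violation R1 at height
  violation R1 at price
  violation R1 at rating
  => backward: BREAKING (4)
forward analysis of User with v1 as reader and v2 as writer:
  no writer field matches reader factor
  writer optional, string -> string: reader notes maps from writer notes
  writer required, float64 -> float64: reader price maps from writer price
  writer optional, float64 -> float64: reader rating maps from writer rating
  writer height: unknown to reader
  writer duration: unknown to reader
  violation R1 at factor
  violation R1 at notes
  violation R1 at rating
  => forward: BREAKING (3)


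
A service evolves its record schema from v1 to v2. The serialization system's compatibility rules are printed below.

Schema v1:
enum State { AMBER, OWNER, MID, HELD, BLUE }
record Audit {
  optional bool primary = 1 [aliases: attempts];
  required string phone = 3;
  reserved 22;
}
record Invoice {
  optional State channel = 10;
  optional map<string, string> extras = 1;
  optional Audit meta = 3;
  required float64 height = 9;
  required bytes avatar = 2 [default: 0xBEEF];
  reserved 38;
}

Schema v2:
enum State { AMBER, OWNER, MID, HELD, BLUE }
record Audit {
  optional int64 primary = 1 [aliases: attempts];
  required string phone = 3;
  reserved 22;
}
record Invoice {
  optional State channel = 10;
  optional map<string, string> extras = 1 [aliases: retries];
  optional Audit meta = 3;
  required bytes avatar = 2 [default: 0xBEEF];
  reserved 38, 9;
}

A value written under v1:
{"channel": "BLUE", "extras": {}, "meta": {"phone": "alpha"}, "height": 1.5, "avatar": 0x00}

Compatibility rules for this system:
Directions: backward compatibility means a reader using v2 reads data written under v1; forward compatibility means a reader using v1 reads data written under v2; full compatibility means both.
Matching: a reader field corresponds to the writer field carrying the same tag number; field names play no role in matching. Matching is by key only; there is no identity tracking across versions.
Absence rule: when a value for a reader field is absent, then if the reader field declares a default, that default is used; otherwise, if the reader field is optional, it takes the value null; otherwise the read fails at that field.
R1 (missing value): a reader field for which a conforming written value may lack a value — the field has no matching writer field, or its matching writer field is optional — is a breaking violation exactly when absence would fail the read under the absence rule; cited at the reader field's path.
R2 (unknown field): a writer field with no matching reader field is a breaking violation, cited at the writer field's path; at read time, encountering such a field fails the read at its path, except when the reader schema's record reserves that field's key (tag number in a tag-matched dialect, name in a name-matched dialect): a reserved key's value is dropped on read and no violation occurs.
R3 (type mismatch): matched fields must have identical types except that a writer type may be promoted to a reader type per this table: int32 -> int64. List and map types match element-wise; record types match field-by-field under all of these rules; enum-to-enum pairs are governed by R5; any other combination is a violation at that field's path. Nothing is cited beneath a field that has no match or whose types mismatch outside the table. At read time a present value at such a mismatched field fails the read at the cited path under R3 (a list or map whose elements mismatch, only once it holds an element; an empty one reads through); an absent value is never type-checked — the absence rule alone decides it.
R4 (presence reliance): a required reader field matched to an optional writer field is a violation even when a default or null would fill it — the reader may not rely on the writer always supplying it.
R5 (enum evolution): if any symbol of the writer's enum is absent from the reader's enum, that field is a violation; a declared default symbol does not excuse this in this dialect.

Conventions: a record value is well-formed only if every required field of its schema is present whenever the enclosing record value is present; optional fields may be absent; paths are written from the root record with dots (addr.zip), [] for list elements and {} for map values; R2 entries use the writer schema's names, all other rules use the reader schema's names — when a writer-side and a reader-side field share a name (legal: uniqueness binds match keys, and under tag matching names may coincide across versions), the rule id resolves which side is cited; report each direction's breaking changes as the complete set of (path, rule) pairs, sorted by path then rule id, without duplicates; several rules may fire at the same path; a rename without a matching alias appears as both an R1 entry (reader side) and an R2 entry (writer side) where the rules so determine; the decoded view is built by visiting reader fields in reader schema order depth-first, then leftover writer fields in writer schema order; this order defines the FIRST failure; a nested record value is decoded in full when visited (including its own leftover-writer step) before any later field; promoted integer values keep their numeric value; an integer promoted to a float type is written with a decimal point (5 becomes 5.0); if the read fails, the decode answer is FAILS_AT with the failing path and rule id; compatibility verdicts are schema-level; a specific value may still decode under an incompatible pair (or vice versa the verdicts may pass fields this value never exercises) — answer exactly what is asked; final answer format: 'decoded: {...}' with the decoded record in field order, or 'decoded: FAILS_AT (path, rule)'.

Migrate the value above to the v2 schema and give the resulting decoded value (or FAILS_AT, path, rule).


in Invoice below, arrows point writer -> reader
decoding the Invoice value with the v2 reader:
  channel := "BLUE"
  extras := {}
  meta.primary := null (missing; optional => null)
  meta.phone := "alpha"
  avatar := 0x00
  writer height: reserved -> dropped
  => decoded: {"channel": "BLUE", "extras": {}, "meta": {"primary": null, "phone": "alpha"}, "avatar": 0x00}
diffs on Invoice not affecting the asked answer:
  field primary in record Audit: type bool changed to int64 -> matters for Invoice compatibility verdicts, not for this value's decode

decoded: {"channel": "BLUE", "extras": {}, "meta": {"primary": null, "phone": "alpha"}, "avatar": 0x00}


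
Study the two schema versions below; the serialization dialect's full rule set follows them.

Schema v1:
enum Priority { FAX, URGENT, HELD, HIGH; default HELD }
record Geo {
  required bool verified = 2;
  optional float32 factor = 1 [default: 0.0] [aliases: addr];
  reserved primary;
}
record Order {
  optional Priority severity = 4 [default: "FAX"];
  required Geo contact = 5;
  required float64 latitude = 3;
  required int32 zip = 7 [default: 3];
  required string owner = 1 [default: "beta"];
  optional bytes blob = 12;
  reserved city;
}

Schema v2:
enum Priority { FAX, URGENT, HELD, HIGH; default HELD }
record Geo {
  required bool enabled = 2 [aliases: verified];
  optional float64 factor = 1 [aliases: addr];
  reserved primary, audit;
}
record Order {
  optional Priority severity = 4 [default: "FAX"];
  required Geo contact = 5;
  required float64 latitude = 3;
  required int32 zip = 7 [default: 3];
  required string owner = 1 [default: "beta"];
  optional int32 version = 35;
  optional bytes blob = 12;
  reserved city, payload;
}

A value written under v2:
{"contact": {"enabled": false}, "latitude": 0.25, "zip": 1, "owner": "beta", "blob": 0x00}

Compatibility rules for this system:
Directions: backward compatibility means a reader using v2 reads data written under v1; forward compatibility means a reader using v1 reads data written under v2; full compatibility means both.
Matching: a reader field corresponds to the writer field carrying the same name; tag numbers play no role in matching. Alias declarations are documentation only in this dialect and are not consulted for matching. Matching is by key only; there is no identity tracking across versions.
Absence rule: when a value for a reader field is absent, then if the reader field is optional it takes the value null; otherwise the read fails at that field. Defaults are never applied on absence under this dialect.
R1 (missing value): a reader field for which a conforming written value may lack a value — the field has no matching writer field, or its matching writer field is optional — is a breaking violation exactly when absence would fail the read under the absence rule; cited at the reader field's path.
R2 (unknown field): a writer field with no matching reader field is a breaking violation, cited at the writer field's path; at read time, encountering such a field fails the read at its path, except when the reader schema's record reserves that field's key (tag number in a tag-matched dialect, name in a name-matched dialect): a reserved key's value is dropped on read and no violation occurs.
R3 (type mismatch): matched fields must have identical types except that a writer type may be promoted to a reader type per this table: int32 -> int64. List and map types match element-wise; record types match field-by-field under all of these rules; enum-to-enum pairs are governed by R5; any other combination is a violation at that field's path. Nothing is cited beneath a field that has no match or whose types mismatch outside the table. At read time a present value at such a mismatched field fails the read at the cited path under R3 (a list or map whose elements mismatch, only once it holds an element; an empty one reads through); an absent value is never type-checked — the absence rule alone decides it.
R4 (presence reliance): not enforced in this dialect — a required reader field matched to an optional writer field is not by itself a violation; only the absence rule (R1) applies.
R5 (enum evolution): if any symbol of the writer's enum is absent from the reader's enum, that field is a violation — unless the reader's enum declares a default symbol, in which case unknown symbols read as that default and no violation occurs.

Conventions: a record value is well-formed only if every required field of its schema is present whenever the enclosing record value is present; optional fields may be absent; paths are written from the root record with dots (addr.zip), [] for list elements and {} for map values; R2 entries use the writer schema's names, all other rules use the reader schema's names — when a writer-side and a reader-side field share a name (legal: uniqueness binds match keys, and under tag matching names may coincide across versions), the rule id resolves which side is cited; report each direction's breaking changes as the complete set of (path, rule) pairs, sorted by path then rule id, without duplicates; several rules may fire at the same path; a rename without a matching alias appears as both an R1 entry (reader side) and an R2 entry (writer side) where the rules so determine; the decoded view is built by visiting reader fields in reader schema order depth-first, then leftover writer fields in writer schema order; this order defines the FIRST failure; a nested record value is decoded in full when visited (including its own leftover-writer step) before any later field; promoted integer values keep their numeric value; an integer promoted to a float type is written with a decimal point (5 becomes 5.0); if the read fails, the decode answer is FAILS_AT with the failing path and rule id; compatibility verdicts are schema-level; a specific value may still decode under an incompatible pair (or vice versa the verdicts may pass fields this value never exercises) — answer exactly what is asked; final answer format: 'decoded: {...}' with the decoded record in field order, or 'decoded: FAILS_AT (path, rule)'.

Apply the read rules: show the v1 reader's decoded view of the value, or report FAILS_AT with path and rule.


each type pair in Order: writer, then reader
decode walk for Order under reader schema v1:
  severity := null (not supplied -> null)
  read fails at contact.verified under R1 (no fill)
  => FAILS_AT (contact.verified, R1)
the rest of the Order diff is inert for this question:
  field factor in record Geo: type float32 changed to float64 (its default is dropped) -> changes Order's schema-level verdicts only — the decode of this value is the same
  added field version to record Order: optional int32, tag 35 (in v2 it sits immediately before blob) -> changes Order's schema-level verdicts only — the decode of this value is the same

decoded: FAILS_AT (contact.verified, R1)


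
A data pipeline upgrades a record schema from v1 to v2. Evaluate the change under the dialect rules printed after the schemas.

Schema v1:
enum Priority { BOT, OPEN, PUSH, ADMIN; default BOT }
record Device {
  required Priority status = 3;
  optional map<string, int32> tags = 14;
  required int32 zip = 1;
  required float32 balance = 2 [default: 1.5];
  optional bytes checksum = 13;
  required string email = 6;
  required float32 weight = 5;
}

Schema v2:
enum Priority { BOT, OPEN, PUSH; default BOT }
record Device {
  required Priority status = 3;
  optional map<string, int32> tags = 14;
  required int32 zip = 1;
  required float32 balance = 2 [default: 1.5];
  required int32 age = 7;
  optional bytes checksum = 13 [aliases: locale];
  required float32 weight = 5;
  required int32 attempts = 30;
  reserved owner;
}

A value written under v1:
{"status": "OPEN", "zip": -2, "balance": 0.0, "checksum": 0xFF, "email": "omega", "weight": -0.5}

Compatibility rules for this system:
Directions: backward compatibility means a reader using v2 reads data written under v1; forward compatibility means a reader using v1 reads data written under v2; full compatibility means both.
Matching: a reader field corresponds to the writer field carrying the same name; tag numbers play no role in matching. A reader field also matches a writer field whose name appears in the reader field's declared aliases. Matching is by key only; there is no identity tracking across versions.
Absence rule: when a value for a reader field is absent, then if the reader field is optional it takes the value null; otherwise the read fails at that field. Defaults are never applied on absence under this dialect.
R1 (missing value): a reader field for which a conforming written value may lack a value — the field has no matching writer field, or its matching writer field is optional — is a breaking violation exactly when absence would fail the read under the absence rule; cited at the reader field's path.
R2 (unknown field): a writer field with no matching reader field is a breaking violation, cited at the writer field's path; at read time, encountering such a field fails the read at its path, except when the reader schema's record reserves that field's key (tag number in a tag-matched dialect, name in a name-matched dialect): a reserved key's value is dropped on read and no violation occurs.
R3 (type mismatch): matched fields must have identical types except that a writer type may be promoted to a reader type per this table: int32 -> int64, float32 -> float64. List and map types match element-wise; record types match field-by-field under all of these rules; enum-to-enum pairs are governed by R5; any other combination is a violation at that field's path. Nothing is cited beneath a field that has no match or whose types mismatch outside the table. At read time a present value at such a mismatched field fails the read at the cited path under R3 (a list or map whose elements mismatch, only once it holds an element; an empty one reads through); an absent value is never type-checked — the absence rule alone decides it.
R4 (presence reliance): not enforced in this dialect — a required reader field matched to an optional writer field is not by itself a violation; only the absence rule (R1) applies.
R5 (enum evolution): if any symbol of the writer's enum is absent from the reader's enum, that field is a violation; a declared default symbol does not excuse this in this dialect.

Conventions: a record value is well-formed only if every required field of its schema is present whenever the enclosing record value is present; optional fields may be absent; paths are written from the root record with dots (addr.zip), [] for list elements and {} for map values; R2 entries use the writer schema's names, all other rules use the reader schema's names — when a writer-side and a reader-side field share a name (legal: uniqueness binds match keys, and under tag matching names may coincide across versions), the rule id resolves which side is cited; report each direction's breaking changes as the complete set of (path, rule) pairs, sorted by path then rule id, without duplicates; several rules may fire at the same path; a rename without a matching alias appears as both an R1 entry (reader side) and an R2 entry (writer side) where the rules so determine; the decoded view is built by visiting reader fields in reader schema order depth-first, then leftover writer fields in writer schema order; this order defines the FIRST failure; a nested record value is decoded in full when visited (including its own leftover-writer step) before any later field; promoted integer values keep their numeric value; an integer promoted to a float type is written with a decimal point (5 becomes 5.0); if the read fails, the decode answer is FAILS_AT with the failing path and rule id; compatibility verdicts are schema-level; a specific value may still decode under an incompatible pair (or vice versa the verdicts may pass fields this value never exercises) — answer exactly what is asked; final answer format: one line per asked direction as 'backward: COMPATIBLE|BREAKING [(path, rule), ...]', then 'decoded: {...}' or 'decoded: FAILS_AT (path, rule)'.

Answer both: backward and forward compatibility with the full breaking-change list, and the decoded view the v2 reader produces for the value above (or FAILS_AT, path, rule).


backward: BREAKING [(age, R1), (attempts, R1), (email, R2), (status, R5)]; forward: BREAKING [(age, R2), (attempts, R2), (email, R1)]; decoded: FAILS_AT (age, R1)

arrows below run writer -> reader for Device
backward pass over Device, reader schema v2, writer schema v1:
  status: paired with writer status (Priority -> Priority; writer required)
  tags: paired with writer tags (map<string, int32> -> map<string, int32>; writer optional)
  zip: paired with writer zip (int32 -> int32; writer required)
  balance: paired with writer balance (float32 -> float32; writer required)
  no writer field matches reader age
  checksum: paired with writer checksum (bytes -> bytes; writer optional)
  weight: paired with writer weight (float32 -> float32; writer required)
  no writer field matches reader attempts
  writer field email has no reader counterpart
  R1 fires at age
  R1 fires at attempts
  R2 fires at email
  R5 fires at status
  backward on Device therefore BREAKING (4)
forward pass over Device, reader schema v1, writer schema v2:
  status: paired with writer status (Priority -> Priority; writer required)
  tags: paired with writer tags (map<string, int32> -> map<string, int32>; writer optional)
  zip: paired with writer zip (int32 -> int32; writer required)
  balance: paired with writer balance (float32 -> float32; writer required)
  checksum: paired with writer checksum (bytes -> bytes; writer optional)
  no writer field matches reader email
  weight: paired with writer weight (float32 -> float32; writer required)
  writer field age has no reader counterpart
  writer field attempts has no reader counterpart
  R2 fires at age
  R2 fires at attempts
  R1 fires at email
  forward on Device therefore BREAKING (3)
decode walk for Device under reader schema v2:
  status := "OPEN"
  tags := null (not supplied -> null)
  zip := -2
  balance := 0.0
  read fails at age under R1 (no fill)
  => FAILS_AT (age, R1)
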